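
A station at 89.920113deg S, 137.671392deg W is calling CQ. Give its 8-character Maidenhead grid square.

CA10db99

Add 180° to longitude and 90° to latitude: 42.32861, 0.07989.
Field: lon ⌊42.32861/20⌋ = 2 → C; lat ⌊0.07989/10⌋ = 0 → A.
Square: lon ⌊2.32861/2⌋ = 1; lat ⌊0.07989/1⌋ = 0.
Subsquare: lon ⌊0.32861/0.0833333⌋ = 3 → d; lat ⌊0.07989/0.0416667⌋ = 1 → b.
Extended square: lon ⌊0.07861/0.00833333⌋ = 9; lat ⌊0.03822/0.00416667⌋ = 9.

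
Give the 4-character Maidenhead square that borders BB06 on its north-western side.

AB97

Longitude square 0; −1 → -1, wraps to 9, carry into field.
Longitude field B = 1; −1 → 0 = A.
Latitude square 6; +1 → 7.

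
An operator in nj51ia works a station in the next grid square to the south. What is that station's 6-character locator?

Latitude subsquare a = 0; −1 → -1, wraps to 23 = x, carry into square.
Latitude square 1; −1 → 0.
The longitude characters are unchanged.

NJ50ix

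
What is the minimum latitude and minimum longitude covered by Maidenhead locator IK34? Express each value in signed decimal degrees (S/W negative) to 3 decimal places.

Field I=8, K=10: +8·20° lon, +10·10° lat → SW at lon -20°, lat 10°.
Square 3, 4: +3·2° lon, +4·1° lat → SW at lon -14°, lat 14°.
latitude 14.000, longitude -14.000.

14.000, -14.000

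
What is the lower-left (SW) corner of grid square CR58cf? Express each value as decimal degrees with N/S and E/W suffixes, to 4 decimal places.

88.2083° N, 129.8333° W

Field C=2, R=17: +2·20° lon, +17·10° lat → SW at lon -140°, lat 80°.
Square 5, 8: +5·2° lon, +8·1° lat → SW at lon -130°, lat 88°.
Subsquare c=2, f=5: +2·0.0833333° lon, +5·0.0416667° lat → SW at lon -129.833°, lat 88.2083°.
latitude 88.2083° N, longitude 129.8333° W.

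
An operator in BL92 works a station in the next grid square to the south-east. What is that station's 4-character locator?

CL01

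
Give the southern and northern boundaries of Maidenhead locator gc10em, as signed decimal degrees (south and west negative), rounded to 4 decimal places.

-69.5000, -69.4583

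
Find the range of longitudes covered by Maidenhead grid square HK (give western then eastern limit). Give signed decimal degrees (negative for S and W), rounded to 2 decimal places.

Field H=7, K=10: +7·20° lon, +10·10° lat → SW at lon -40°, lat 10°.
Cell spans 20° lon × 10° lat.
west -40.00, east -20.00.

-40.00, -20.00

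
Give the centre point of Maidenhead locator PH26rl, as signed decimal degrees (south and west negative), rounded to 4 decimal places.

-13.5208, 125.4583

Field P=15, H=7: +15·20° lon, +7·10° lat → SW at lon 120°, lat -20°.
Square 2, 6: +2·2° lon, +6·1° lat → SW at lon 124°, lat -14°.
Subsquare r=17, l=11: +17·0.0833333° lon, +11·0.0416667° lat → SW at lon 125.417°, lat -13.5417°.
Cell spans 0.0833333° lon × 0.0416667° lat. Centre is SW corner plus half of each.
latitude -13.5208, longitude 125.4583.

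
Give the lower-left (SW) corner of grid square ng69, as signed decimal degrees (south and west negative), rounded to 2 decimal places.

-21.00, 92.00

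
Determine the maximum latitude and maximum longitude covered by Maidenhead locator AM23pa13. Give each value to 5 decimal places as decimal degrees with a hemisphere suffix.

Field A=0, M=12: +0·20° lon, +12·10° lat → SW at lon -180°, lat 30°.
Square 2, 3: +2·2° lon, +3·1° lat → SW at lon -176°, lat 33°.
Subsquare p=15, a=0: +15·0.0833333° lon, +0·0.0416667° lat → SW at lon -174.75°, lat 33°.
Extended square 1, 3: +1·0.00833333° lon, +3·0.00416667° lat → SW at lon -174.742°, lat 33.0125°.
Cell spans 0.00833333° lon × 0.00416667° lat. NE corner is SW corner plus one full cell.
latitude 33.01667° N, longitude 174.73333° W.

33.01667° N, 174.73333° W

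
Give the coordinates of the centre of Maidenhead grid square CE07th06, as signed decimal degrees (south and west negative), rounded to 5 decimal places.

-42.68125, -138.41250

Field C=2, E=4: +2·20° lon, +4·10° lat → SW at lon -140°, lat -50°.
Square 0, 7: +0·2° lon, +7·1° lat → SW at lon -140°, lat -43°.
Subsquare t=19, h=7: +19·0.0833333° lon, +7·0.0416667° lat → SW at lon -138.417°, lat -42.7083°.
Extended square 0, 6: +0·0.00833333° lon, +6·0.00416667° lat → SW at lon -138.417°, lat -42.6833°.
Cell spans 0.00833333° lon × 0.00416667° lat. Centre is SW corner plus half of each.
latitude -42.68125, longitude -138.41250.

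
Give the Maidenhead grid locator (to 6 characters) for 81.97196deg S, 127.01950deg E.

PA38ma

Shift to the Maidenhead origin (180°W, 90°S): lon 307.0195, lat 8.0280.
Field: 307.0195/20 → 15 → P, 8.0280/10 → 0 → A; chars PA.
Square: 7.0195/2 → 3, 8.0280/1 → 8; chars 38.
Subsquare: 1.0195/0.0833333 → 12 → m, 0.0280/0.0416667 → 0 → a; chars ma.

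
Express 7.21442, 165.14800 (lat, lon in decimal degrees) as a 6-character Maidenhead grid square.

RJ27nf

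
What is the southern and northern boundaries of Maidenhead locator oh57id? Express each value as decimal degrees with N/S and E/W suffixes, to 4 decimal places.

Field O=14, H=7: +14·20° lon, +7·10° lat → SW at lon 100°, lat -20°.
Square 5, 7: +5·2° lon, +7·1° lat → SW at lon 110°, lat -13°.
Subsquare i=8, d=3: +8·0.0833333° lon, +3·0.0416667° lat → SW at lon 110.667°, lat -12.875°.
Cell spans 0.0833333° lon × 0.0416667° lat.
south 12.8750° S, north 12.8333° S.

12.8750° S, 12.8333° S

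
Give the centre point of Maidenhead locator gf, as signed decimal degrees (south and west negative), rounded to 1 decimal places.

Field G=6, F=5: +6·20° lon, +5·10° lat → SW at lon -60°, lat -40°.
Cell spans 20° lon × 10° lat. Centre is SW corner plus half of each.
latitude -35.0, longitude -50.0.

-35.0, -50.0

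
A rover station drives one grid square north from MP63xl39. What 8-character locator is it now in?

Latitude extended square 9; +1 → 10, wraps to 0, carry into subsquare.
Latitude subsquare l = 11; +1 → 12 = m.
The longitude characters are unchanged.

MP63xm30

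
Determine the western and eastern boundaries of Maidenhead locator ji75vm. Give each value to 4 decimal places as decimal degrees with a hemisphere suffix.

15.7500° E, 15.8333° E

Field J=9, I=8: +9·20° lon, +8·10° lat → SW at lon 0°, lat -10°.
Square 7, 5: +7·2° lon, +5·1° lat → SW at lon 14°, lat -5°.
Subsquare v=21, m=12: +21·0.0833333° lon, +12·0.0416667° lat → SW at lon 15.75°, lat -4.5°.
Cell spans 0.0833333° lon × 0.0416667° lat.
west 15.7500° E, east 15.8333° E.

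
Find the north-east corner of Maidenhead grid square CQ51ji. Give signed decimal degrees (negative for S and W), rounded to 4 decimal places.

Field C=2, Q=16: +2·20° lon, +16·10° lat → SW at lon -140°, lat 70°.
Square 5, 1: +5·2° lon, +1·1° lat → SW at lon -130°, lat 71°.
Subsquare j=9, i=8: +9·0.0833333° lon, +8·0.0416667° lat → SW at lon -129.25°, lat 71.3333°.
Cell spans 0.0833333° lon × 0.0416667° lat. NE corner is SW corner plus one full cell.
latitude 71.3750, longitude -129.1667.

71.3750, -129.1667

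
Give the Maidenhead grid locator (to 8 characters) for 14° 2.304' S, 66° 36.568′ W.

FH65qx60

Add 180° to longitude and 90° to latitude: 113.39053, 75.96160.
Field (20°×10°, letters A–R): lon ⌊113.39053/20⌋ = 5 → F; lat ⌊75.96160/10⌋ = 7 → H.
Square (2°×1°, digits 0–9): lon ⌊13.39053/2⌋ = 6; lat ⌊5.96160/1⌋ = 5.
Subsquare (5′×2.5′, letters a–x): lon ⌊1.39053/0.0833333⌋ = 16 → q; lat ⌊0.96160/0.0416667⌋ = 23 → x.
Extended square (30″×15″, digits 0–9): lon ⌊0.05720/0.00833333⌋ = 6; lat ⌊0.00327/0.00416667⌋ = 0.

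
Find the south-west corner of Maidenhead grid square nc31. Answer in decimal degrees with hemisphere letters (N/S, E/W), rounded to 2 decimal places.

Field N=13, C=2: +13·20° lon, +2·10° lat → SW at lon 80°, lat -70°.
Square 3, 1: +3·2° lon, +1·1° lat → SW at lon 86°, lat -69°.
latitude 69.00° S, longitude 86.00° E.

69.00° S, 86.00° E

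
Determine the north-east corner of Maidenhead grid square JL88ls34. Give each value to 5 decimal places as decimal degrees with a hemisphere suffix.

28.77083° N, 16.95000° E

Field J=9, L=11: +9·20° lon, +11·10° lat → SW at lon 0°, lat 20°.
Square 8, 8: +8·2° lon, +8·1° lat → SW at lon 16°, lat 28°.
Subsquare l=11, s=18: +11·0.0833333° lon, +18·0.0416667° lat → SW at lon 16.9167°, lat 28.75°.
Extended square 3, 4: +3·0.00833333° lon, +4·0.00416667° lat → SW at lon 16.9417°, lat 28.7667°.
Cell spans 0.00833333° lon × 0.00416667° lat. NE corner is SW corner plus one full cell.
latitude 28.77083° N, longitude 16.95000° E.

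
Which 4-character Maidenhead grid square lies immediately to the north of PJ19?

PK10

Latitude square 9; +1 → 10, wraps to 0, carry into field.
Latitude field J = 9; +1 → 10 = K.
The longitude characters are unchanged.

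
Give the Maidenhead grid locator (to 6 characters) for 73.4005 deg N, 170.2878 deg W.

AQ43uj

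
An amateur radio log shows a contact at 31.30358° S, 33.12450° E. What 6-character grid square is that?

KF68nq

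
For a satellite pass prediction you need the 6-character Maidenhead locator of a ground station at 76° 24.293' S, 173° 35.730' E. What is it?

RB63to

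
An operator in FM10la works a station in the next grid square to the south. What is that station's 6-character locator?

Latitude subsquare a = 0; −1 → -1, wraps to 23 = x, carry into square.
Latitude square 0; −1 → -1, wraps to 9, carry into field.
Latitude field M = 12; −1 → 11 = L.
The longitude characters are unchanged.

FL19lx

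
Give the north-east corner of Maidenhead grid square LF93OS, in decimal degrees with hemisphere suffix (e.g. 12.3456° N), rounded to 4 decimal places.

Field L=11, F=5: +11·20° lon, +5·10° lat → SW at lon 40°, lat -40°.
Square 9, 3: +9·2° lon, +3·1° lat → SW at lon 58°, lat -37°.
Subsquare o=14, s=18: +14·0.0833333° lon, +18·0.0416667° lat → SW at lon 59.1667°, lat -36.25°.
Cell spans 0.0833333° lon × 0.0416667° lat. NE corner is SW corner plus one full cell.
latitude 36.2083° S, longitude 59.2500° E.

36.2083° S, 59.2500° E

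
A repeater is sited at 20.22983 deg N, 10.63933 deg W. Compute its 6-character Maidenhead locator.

Add 180° to longitude and 90° to latitude: 169.3607, 110.2298.
Field: lon ⌊169.3607/20⌋ = 8 → I; lat ⌊110.2298/10⌋ = 11 → L.
Square: lon ⌊9.3607/2⌋ = 4; lat ⌊0.2298/1⌋ = 0.
Subsquare: lon ⌊1.3607/0.0833333⌋ = 16 → q; lat ⌊0.2298/0.0416667⌋ = 5 → f.

IL40qf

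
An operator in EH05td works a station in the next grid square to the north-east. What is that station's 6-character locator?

EH05ue

Longitude subsquare t = 19; +1 → 20 = u.
Latitude subsquare d = 3; +1 → 4 = e.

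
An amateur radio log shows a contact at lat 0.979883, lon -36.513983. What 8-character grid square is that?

HJ10rx85

Add 180° to longitude and 90° to latitude: 143.48602, 90.97988.
Field: lon ⌊143.48602/20⌋ = 7 → H; lat ⌊90.97988/10⌋ = 9 → J.
Square: lon ⌊3.48602/2⌋ = 1; lat ⌊0.97988/1⌋ = 0.
Subsquare: lon ⌊1.48602/0.0833333⌋ = 17 → r; lat ⌊0.97988/0.0416667⌋ = 23 → x.
Extended square: lon ⌊0.06935/0.00833333⌋ = 8; lat ⌊0.02155/0.00416667⌋ = 5.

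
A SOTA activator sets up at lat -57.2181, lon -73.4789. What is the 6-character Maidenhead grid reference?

Shift to the Maidenhead origin (180°W, 90°S): lon 106.5211, lat 32.7819.
Field: lon ⌊106.5211/20⌋ = 5 → F; lat ⌊32.7819/10⌋ = 3 → D.
Square: lon ⌊6.5211/2⌋ = 3; lat ⌊2.7819/1⌋ = 2.
Subsquare: lon ⌊0.5211/0.0833333⌋ = 6 → g; lat ⌊0.7819/0.0416667⌋ = 18 → s.

FD32gs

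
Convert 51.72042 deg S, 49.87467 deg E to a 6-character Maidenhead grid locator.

LD48wg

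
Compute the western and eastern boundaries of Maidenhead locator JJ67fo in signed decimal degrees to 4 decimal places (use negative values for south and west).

Field J=9, J=9: +9·20° lon, +9·10° lat → SW at lon 0°, lat 0°.
Square 6, 7: +6·2° lon, +7·1° lat → SW at lon 12°, lat 7°.
Subsquare f=5, o=14: +5·0.0833333° lon, +14·0.0416667° lat → SW at lon 12.4167°, lat 7.58333°.
Cell spans 0.0833333° lon × 0.0416667° lat.
west 12.4167, east 12.5000.

12.4167, 12.5000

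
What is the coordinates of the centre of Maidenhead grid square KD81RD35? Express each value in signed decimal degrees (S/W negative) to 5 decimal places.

Field K=10, D=3: +10·20° lon, +3·10° lat → SW at lon 20°, lat -60°.
Square 8, 1: +8·2° lon, +1·1° lat → SW at lon 36°, lat -59°.
Subsquare r=17, d=3: +17·0.0833333° lon, +3·0.0416667° lat → SW at lon 37.4167°, lat -58.875°.
Extended square 3, 5: +3·0.00833333° lon, +5·0.00416667° lat → SW at lon 37.4417°, lat -58.8542°.
Cell spans 0.00833333° lon × 0.00416667° lat. Centre is SW corner plus half of each.
latitude -58.85208, longitude 37.44583.

-58.85208, 37.44583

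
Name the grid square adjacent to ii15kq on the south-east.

II15lp

Longitude subsquare k = 10; +1 → 11 = l.
Latitude subsquare q = 16; −1 → 15 = p.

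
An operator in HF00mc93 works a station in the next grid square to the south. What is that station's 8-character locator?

HF00mc92

Latitude extended square 3; −1 → 2.
The longitude characters are unchanged.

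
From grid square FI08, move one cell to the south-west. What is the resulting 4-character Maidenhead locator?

EI97

Longitude square 0; −1 → -1, wraps to 9, carry into field.
Longitude field F = 5; −1 → 4 = E.
Latitude square 8; −1 → 7.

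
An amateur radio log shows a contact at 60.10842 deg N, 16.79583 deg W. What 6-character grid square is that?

IP10oc

Shift to the Maidenhead origin (180°W, 90°S): lon 163.2042, lat 150.1084.
Field: 163.2042/20 → 8 → I, 150.1084/10 → 15 → P; chars IP.
Square: 3.2042/2 → 1, 0.1084/1 → 0; chars 10.
Subsquare: 1.2042/0.0833333 → 14 → o, 0.1084/0.0416667 → 2 → c; chars oc.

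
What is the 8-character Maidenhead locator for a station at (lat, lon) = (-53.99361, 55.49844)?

Offset from 180°W / 90°S: lon 235.49844°, lat 36.00639°.
Field: 235.49844/20 → 11 → L, 36.00639/10 → 3 → D; chars LD.
Square: 15.49844/2 → 7, 6.00639/1 → 6; chars 76.
Subsquare: 1.49844/0.0833333 → 17 → r, 0.00639/0.0416667 → 0 → a; chars ra.
Extended square: 0.08177/0.00833333 → 9, 0.00639/0.00416667 → 1; chars 91.

LD76ra91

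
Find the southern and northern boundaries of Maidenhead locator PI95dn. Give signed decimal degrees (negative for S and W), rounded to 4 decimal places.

-4.4583, -4.4167

Field P=15, I=8: +15·20° lon, +8·10° lat → SW at lon 120°, lat -10°.
Square 9, 5: +9·2° lon, +5·1° lat → SW at lon 138°, lat -5°.
Subsquare d=3, n=13: +3·0.0833333° lon, +13·0.0416667° lat → SW at lon 138.25°, lat -4.45833°.
Cell spans 0.0833333° lon × 0.0416667° lat.
south -4.4583, north -4.4167.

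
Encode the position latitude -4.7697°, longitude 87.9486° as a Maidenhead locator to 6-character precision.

NI35xf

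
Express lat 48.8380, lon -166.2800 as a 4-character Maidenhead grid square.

Shift to the Maidenhead origin (180°W, 90°S): lon 13.72, lat 138.84.
Field (20°×10°, letters A–R): 13.72/20 → 0 → A, 138.84/10 → 13 → N; chars AN.
Square (2°×1°, digits 0–9): 13.72/2 → 6, 8.84/1 → 8; chars 68.

AN68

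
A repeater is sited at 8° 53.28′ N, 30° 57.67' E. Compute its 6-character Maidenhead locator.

KJ58lv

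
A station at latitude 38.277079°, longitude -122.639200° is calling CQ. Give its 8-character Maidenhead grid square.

CM88qg36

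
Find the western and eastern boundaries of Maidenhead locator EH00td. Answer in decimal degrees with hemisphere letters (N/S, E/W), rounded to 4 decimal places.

98.4167° W, 98.3333° W

Field E=4, H=7: +4·20° lon, +7·10° lat → SW at lon -100°, lat -20°.
Square 0, 0: +0·2° lon, +0·1° lat → SW at lon -100°, lat -20°.
Subsquare t=19, d=3: +19·0.0833333° lon, +3·0.0416667° lat → SW at lon -98.4167°, lat -19.875°.
Cell spans 0.0833333° lon × 0.0416667° lat.
west 98.4167° W, east 98.3333° W.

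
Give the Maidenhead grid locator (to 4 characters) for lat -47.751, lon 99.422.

NE92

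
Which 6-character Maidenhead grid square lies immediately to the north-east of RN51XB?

Longitude subsquare x = 23; +1 → 24, wraps to 0 = a, carry into square.
Longitude square 5; +1 → 6.
Latitude subsquare b = 1; +1 → 2 = c.

RN61ac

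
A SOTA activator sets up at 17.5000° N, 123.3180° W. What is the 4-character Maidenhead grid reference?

Shift to the Maidenhead origin (180°W, 90°S): lon 56.68, lat 107.50.
Field (20°×10°, letters A–R): 56.68/20 → 2 → C, 107.50/10 → 10 → K; chars CK.
Square (2°×1°, digits 0–9): 16.68/2 → 8, 7.50/1 → 7; chars 87.

CK87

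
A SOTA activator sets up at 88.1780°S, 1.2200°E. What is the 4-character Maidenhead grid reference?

JA01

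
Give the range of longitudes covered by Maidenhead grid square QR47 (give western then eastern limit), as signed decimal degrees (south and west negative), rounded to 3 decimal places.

Field Q=16, R=17: +16·20° lon, +17·10° lat → SW at lon 140°, lat 80°.
Square 4, 7: +4·2° lon, +7·1° lat → SW at lon 148°, lat 87°.
Cell spans 2° lon × 1° lat.
west 148.000, east 150.000.

148.000, 150.000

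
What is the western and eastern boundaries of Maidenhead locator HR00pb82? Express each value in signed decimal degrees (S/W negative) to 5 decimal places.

Field H=7, R=17: +7·20° lon, +17·10° lat → SW at lon -40°, lat 80°.
Square 0, 0: +0·2° lon, +0·1° lat → SW at lon -40°, lat 80°.
Subsquare p=15, b=1: +15·0.0833333° lon, +1·0.0416667° lat → SW at lon -38.75°, lat 80.0417°.
Extended square 8, 2: +8·0.00833333° lon, +2·0.00416667° lat → SW at lon -38.6833°, lat 80.05°.
Cell spans 0.00833333° lon × 0.00416667° lat.
west -38.68333, east -38.67500.

-38.68333, -38.67500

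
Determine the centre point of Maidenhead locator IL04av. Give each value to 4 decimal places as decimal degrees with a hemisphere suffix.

24.8958° N, 19.9583° W

Field I=8, L=11: +8·20° lon, +11·10° lat → SW at lon -20°, lat 20°.
Square 0, 4: +0·2° lon, +4·1° lat → SW at lon -20°, lat 24°.
Subsquare a=0, v=21: +0·0.0833333° lon, +21·0.0416667° lat → SW at lon -20°, lat 24.875°.
Cell spans 0.0833333° lon × 0.0416667° lat. Centre is SW corner plus half of each.
latitude 24.8958° N, longitude 19.9583° W.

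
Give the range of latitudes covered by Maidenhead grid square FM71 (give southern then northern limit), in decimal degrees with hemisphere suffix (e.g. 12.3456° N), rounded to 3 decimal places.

31.000° N, 32.000° N

Field F=5, M=12: +5·20° lon, +12·10° lat → SW at lon -80°, lat 30°.
Square 7, 1: +7·2° lon, +1·1° lat → SW at lon -66°, lat 31°.
Cell spans 2° lon × 1° lat.
south 31.000° N, north 32.000° N.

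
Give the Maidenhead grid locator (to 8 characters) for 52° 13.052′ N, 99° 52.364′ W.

Offset from 180°W / 90°S: lon 80.12727°, lat 142.21753°.
Field: lon ⌊80.12727/20⌋ = 4 → E; lat ⌊142.21753/10⌋ = 14 → O.
Square: lon ⌊0.12727/2⌋ = 0; lat ⌊2.21753/1⌋ = 2.
Subsquare: lon ⌊0.12727/0.0833333⌋ = 1 → b; lat ⌊0.21753/0.0416667⌋ = 5 → f.
Extended square: lon ⌊0.04393/0.00833333⌋ = 5; lat ⌊0.00920/0.00416667⌋ = 2.

EO02bf52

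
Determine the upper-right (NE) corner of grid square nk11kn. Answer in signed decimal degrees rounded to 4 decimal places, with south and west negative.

11.5833, 82.9167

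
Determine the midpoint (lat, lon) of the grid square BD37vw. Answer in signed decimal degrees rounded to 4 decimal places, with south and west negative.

Field B=1, D=3: +1·20° lon, +3·10° lat → SW at lon -160°, lat -60°.
Square 3, 7: +3·2° lon, +7·1° lat → SW at lon -154°, lat -53°.
Subsquare v=21, w=22: +21·0.0833333° lon, +22·0.0416667° lat → SW at lon -152.25°, lat -52.0833°.
Cell spans 0.0833333° lon × 0.0416667° lat. Centre is SW corner plus half of each.
latitude -52.0625, longitude -152.2083.

-52.0625, -152.2083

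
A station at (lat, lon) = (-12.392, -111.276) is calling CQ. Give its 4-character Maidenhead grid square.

DH47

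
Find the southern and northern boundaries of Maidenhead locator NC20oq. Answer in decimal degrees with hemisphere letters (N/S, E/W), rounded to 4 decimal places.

69.3333° S, 69.2917° S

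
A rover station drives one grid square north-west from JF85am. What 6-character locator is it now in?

JF75xn

Longitude subsquare a = 0; −1 → -1, wraps to 23 = x, carry into square.
Longitude square 8; −1 → 7.
Latitude subsquare m = 12; +1 → 13 = n.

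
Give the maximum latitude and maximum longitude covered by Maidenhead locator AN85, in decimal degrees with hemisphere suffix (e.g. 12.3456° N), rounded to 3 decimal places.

46.000° N, 162.000° W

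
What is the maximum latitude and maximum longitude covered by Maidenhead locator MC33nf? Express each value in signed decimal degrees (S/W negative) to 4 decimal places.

-66.7500, 67.1667

Field M=12, C=2: +12·20° lon, +2·10° lat → SW at lon 60°, lat -70°.
Square 3, 3: +3·2° lon, +3·1° lat → SW at lon 66°, lat -67°.
Subsquare n=13, f=5: +13·0.0833333° lon, +5·0.0416667° lat → SW at lon 67.0833°, lat -66.7917°.
Cell spans 0.0833333° lon × 0.0416667° lat. NE corner is SW corner plus one full cell.
latitude -66.7500, longitude 67.1667.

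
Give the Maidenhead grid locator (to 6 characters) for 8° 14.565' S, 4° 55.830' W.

Offset from 180°W / 90°S: lon 175.0695°, lat 81.7572°.
Field: 175.0695/20 → 8 → I, 81.7572/10 → 8 → I; chars II.
Square: 15.0695/2 → 7, 1.7572/1 → 1; chars 71.
Subsquare: 1.0695/0.0833333 → 12 → m, 0.7572/0.0416667 → 18 → s; chars ms.

II71ms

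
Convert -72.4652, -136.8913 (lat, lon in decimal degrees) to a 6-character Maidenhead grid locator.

Add 180° to longitude and 90° to latitude: 43.1087, 17.5348.
Field (20°×10°, letters A–R): 43.1087/20 → 2 → C, 17.5348/10 → 1 → B; chars CB.
Square (2°×1°, digits 0–9): 3.1087/2 → 1, 7.5348/1 → 7; chars 17.
Subsquare (5′×2.5′, letters a–x): 1.1087/0.0833333 → 13 → n, 0.5348/0.0416667 → 12 → m; chars nm.

CB17nm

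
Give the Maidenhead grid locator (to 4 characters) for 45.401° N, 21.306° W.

HN95

Shift to the Maidenhead origin (180°W, 90°S): lon 158.69, lat 135.40.
Field (20°×10°, letters A–R): 158.69/20 → 7 → H, 135.40/10 → 13 → N; chars HN.
Square (2°×1°, digits 0–9): 18.69/2 → 9, 5.40/1 → 5; chars 95.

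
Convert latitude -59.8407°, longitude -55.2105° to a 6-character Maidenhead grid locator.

Offset from 180°W / 90°S: lon 124.7895°, lat 30.1593°.
Field (20°×10°, letters A–R): 124.7895/20 → 6 → G, 30.1593/10 → 3 → D; chars GD.
Square (2°×1°, digits 0–9): 4.7895/2 → 2, 0.1593/1 → 0; chars 20.
Subsquare (5′×2.5′, letters a–x): 0.7895/0.0833333 → 9 → j, 0.1593/0.0416667 → 3 → d; chars jd.

GD20jd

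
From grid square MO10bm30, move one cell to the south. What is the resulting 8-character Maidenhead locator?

MO10bl39

Latitude extended square 0; −1 → -1, wraps to 9, carry into subsquare.
Latitude subsquare m = 12; −1 → 11 = l.
The longitude characters are unchanged.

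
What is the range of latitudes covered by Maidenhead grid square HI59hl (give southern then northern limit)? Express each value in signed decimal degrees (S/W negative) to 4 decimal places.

Field H=7, I=8: +7·20° lon, +8·10° lat → SW at lon -40°, lat -10°.
Square 5, 9: +5·2° lon, +9·1° lat → SW at lon -30°, lat -1°.
Subsquare h=7, l=11: +7·0.0833333° lon, +11·0.0416667° lat → SW at lon -29.4167°, lat -0.541667°.
Cell spans 0.0833333° lon × 0.0416667° lat.
south -0.5417, north -0.5000.

-0.5417, -0.5000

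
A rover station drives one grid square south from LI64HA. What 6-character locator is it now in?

Latitude subsquare a = 0; −1 → -1, wraps to 23 = x, carry into square.
Latitude square 4; −1 → 3.
The longitude characters are unchanged.

LI63hx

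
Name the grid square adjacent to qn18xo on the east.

QN28ao

Longitude subsquare x = 23; +1 → 24, wraps to 0 = a, carry into square.
Longitude square 1; +1 → 2.
The latitude characters are unchanged.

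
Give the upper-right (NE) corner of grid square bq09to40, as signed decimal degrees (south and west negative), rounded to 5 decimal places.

Field B=1, Q=16: +1·20° lon, +16·10° lat → SW at lon -160°, lat 70°.
Square 0, 9: +0·2° lon, +9·1° lat → SW at lon -160°, lat 79°.
Subsquare t=19, o=14: +19·0.0833333° lon, +14·0.0416667° lat → SW at lon -158.417°, lat 79.5833°.
Extended square 4, 0: +4·0.00833333° lon, +0·0.00416667° lat → SW at lon -158.383°, lat 79.5833°.
Cell spans 0.00833333° lon × 0.00416667° lat. NE corner is SW corner plus one full cell.
latitude 79.58750, longitude -158.37500.

79.58750, -158.37500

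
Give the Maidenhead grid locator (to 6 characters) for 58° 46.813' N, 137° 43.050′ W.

CO18ds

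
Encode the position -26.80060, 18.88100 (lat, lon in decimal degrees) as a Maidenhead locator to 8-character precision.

JG93ke57

Add 180° to longitude and 90° to latitude: 198.88100, 63.19940.
Field: lon ⌊198.88100/20⌋ = 9 → J; lat ⌊63.19940/10⌋ = 6 → G.
Square: lon ⌊18.88100/2⌋ = 9; lat ⌊3.19940/1⌋ = 3.
Subsquare: lon ⌊0.88100/0.0833333⌋ = 10 → k; lat ⌊0.19940/0.0416667⌋ = 4 → e.
Extended square: lon ⌊0.04767/0.00833333⌋ = 5; lat ⌊0.03273/0.00416667⌋ = 7.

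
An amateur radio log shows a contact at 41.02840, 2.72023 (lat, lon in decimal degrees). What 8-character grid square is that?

JN11ia66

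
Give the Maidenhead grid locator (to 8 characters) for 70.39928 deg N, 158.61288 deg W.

Add 180° to longitude and 90° to latitude: 21.38712, 160.39928.
Field (20°×10°, letters A–R): lon ⌊21.38712/20⌋ = 1 → B; lat ⌊160.39928/10⌋ = 16 → Q.
Square (2°×1°, digits 0–9): lon ⌊1.38712/2⌋ = 0; lat ⌊0.39928/1⌋ = 0.
Subsquare (5′×2.5′, letters a–x): lon ⌊1.38712/0.0833333⌋ = 16 → q; lat ⌊0.39928/0.0416667⌋ = 9 → j.
Extended square (30″×15″, digits 0–9): lon ⌊0.05379/0.00833333⌋ = 6; lat ⌊0.02428/0.00416667⌋ = 5.

BQ00qj65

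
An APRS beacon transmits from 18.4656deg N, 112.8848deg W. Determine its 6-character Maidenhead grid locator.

Shift to the Maidenhead origin (180°W, 90°S): lon 67.1152, lat 108.4656.
Field: 67.1152/20 → 3 → D, 108.4656/10 → 10 → K; chars DK.
Square: 7.1152/2 → 3, 8.4656/1 → 8; chars 38.
Subsquare: 1.1152/0.0833333 → 13 → n, 0.4656/0.0416667 → 11 → l; chars nl.

DK38nl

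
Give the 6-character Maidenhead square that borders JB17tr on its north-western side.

JB17ss

Longitude subsquare t = 19; −1 → 18 = s.
Latitude subsquare r = 17; +1 → 18 = s.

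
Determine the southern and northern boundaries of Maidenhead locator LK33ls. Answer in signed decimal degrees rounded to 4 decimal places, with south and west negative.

Field L=11, K=10: +11·20° lon, +10·10° lat → SW at lon 40°, lat 10°.
Square 3, 3: +3·2° lon, +3·1° lat → SW at lon 46°, lat 13°.
Subsquare l=11, s=18: +11·0.0833333° lon, +18·0.0416667° lat → SW at lon 46.9167°, lat 13.75°.
Cell spans 0.0833333° lon × 0.0416667° lat.
south 13.7500, north 13.7917.

13.7500, 13.7917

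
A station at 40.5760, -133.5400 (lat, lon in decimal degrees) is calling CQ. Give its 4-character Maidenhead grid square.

CN30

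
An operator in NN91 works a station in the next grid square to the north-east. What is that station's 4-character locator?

ON02

Longitude square 9; +1 → 10, wraps to 0, carry into field.
Longitude field N = 13; +1 → 14 = O.
Latitude square 1; +1 → 2.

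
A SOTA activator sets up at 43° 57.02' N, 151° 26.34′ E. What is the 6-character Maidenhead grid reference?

Shift to the Maidenhead origin (180°W, 90°S): lon 331.4390, lat 133.9503.
Field (20°×10°, letters A–R): lon ⌊331.4390/20⌋ = 16 → Q; lat ⌊133.9503/10⌋ = 13 → N.
Square (2°×1°, digits 0–9): lon ⌊11.4390/2⌋ = 5; lat ⌊3.9503/1⌋ = 3.
Subsquare (5′×2.5′, letters a–x): lon ⌊1.4390/0.0833333⌋ = 17 → r; lat ⌊0.9503/0.0416667⌋ = 22 → w.

QN53rw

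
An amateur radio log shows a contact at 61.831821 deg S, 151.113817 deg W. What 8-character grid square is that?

BC48ke60

Shift to the Maidenhead origin (180°W, 90°S): lon 28.88618, lat 28.16818.
Field: 28.88618/20 → 1 → B, 28.16818/10 → 2 → C; chars BC.
Square: 8.88618/2 → 4, 8.16818/1 → 8; chars 48.
Subsquare: 0.88618/0.0833333 → 10 → k, 0.16818/0.0416667 → 4 → e; chars ke.
Extended square: 0.05285/0.00833333 → 6, 0.00151/0.00416667 → 0; chars 60.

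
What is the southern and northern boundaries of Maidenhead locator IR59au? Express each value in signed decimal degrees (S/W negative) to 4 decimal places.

89.8333, 89.8750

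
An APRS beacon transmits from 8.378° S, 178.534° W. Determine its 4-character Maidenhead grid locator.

AI01

Shift to the Maidenhead origin (180°W, 90°S): lon 1.47, lat 81.62.
Field: 1.47/20 → 0 → A, 81.62/10 → 8 → I; chars AI.
Square: 1.47/2 → 0, 1.62/1 → 1; chars 01.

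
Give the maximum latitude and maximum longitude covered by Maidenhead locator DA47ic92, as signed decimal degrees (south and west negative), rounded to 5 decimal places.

-82.90417, -111.25000

Field D=3, A=0: +3·20° lon, +0·10° lat → SW at lon -120°, lat -90°.
Square 4, 7: +4·2° lon, +7·1° lat → SW at lon -112°, lat -83°.
Subsquare i=8, c=2: +8·0.0833333° lon, +2·0.0416667° lat → SW at lon -111.333°, lat -82.9167°.
Extended square 9, 2: +9·0.00833333° lon, +2·0.00416667° lat → SW at lon -111.258°, lat -82.9083°.
Cell spans 0.00833333° lon × 0.00416667° lat. NE corner is SW corner plus one full cell.
latitude -82.90417, longitude -111.25000.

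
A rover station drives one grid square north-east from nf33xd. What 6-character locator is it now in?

Longitude subsquare x = 23; +1 → 24, wraps to 0 = a, carry into square.
Longitude square 3; +1 → 4.
Latitude subsquare d = 3; +1 → 4 = e.

NF43ae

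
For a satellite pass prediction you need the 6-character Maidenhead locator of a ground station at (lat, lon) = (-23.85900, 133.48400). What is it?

PG66rd

Shift to the Maidenhead origin (180°W, 90°S): lon 313.4840, lat 66.1410.
Field: lon ⌊313.4840/20⌋ = 15 → P; lat ⌊66.1410/10⌋ = 6 → G.
Square: lon ⌊13.4840/2⌋ = 6; lat ⌊6.1410/1⌋ = 6.
Subsquare: lon ⌊1.4840/0.0833333⌋ = 17 → r; lat ⌊0.1410/0.0416667⌋ = 3 → d.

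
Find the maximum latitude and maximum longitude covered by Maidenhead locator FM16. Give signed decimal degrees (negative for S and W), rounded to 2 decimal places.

37.00, -76.00

Field F=5, M=12: +5·20° lon, +12·10° lat → SW at lon -80°, lat 30°.
Square 1, 6: +1·2° lon, +6·1° lat → SW at lon -78°, lat 36°.
Cell spans 2° lon × 1° lat. NE corner is SW corner plus one full cell.
latitude 37.00, longitude -76.00.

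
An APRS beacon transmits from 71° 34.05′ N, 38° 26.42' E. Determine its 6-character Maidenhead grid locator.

KQ91fn

Add 180° to longitude and 90° to latitude: 218.4403, 161.5675.
Field (20°×10°, letters A–R): lon ⌊218.4403/20⌋ = 10 → K; lat ⌊161.5675/10⌋ = 16 → Q.
Square (2°×1°, digits 0–9): lon ⌊18.4403/2⌋ = 9; lat ⌊1.5675/1⌋ = 1.
Subsquare (5′×2.5′, letters a–x): lon ⌊0.4403/0.0833333⌋ = 5 → f; lat ⌊0.5675/0.0416667⌋ = 13 → n.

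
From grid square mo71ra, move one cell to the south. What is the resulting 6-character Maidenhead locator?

MO70rx

Latitude subsquare a = 0; −1 → -1, wraps to 23 = x, carry into square.
Latitude square 1; −1 → 0.
The longitude characters are unchanged.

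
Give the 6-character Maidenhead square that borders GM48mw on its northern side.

GM48mx

Latitude subsquare w = 22; +1 → 23 = x.
The longitude characters are unchanged.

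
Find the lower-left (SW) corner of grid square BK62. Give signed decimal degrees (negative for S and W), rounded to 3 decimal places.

Field B=1, K=10: +1·20° lon, +10·10° lat → SW at lon -160°, lat 10°.
Square 6, 2: +6·2° lon, +2·1° lat → SW at lon -148°, lat 12°.
latitude 12.000, longitude -148.000.

12.000, -148.000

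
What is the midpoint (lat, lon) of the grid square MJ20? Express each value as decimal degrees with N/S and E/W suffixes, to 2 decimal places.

Field M=12, J=9: +12·20° lon, +9·10° lat → SW at lon 60°, lat 0°.
Square 2, 0: +2·2° lon, +0·1° lat → SW at lon 64°, lat 0°.
Cell spans 2° lon × 1° lat. Centre is SW corner plus half of each.
latitude 0.50° N, longitude 65.00° E.

0.50° N, 65.00° E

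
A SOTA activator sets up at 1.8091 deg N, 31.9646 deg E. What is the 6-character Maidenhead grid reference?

Add 180° to longitude and 90° to latitude: 211.9646, 91.8091.
Field: 211.9646/20 → 10 → K, 91.8091/10 → 9 → J; chars KJ.
Square: 11.9646/2 → 5, 1.8091/1 → 1; chars 51.
Subsquare: 1.9646/0.0833333 → 23 → x, 0.8091/0.0416667 → 19 → t; chars xt.

KJ51xt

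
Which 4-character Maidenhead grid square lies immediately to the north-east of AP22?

Longitude square 2; +1 → 3.
Latitude square 2; +1 → 3.

AP33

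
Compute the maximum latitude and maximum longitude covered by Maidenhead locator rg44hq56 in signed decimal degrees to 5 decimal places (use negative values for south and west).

-25.30417, 168.63333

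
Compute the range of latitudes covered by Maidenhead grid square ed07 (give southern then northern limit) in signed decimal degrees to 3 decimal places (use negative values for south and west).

Field E=4, D=3: +4·20° lon, +3·10° lat → SW at lon -100°, lat -60°.
Square 0, 7: +0·2° lon, +7·1° lat → SW at lon -100°, lat -53°.
Cell spans 2° lon × 1° lat.
south -53.000, north -52.000.

-53.000, -52.000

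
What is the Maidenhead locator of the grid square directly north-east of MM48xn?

Longitude subsquare x = 23; +1 → 24, wraps to 0 = a, carry into square.
Longitude square 4; +1 → 5.
Latitude subsquare n = 13; +1 → 14 = o.

MM58ao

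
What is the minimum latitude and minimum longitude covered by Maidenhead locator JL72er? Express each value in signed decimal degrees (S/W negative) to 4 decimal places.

22.7083, 14.3333

Field J=9, L=11: +9·20° lon, +11·10° lat → SW at lon 0°, lat 20°.
Square 7, 2: +7·2° lon, +2·1° lat → SW at lon 14°, lat 22°.
Subsquare e=4, r=17: +4·0.0833333° lon, +17·0.0416667° lat → SW at lon 14.3333°, lat 22.7083°.
latitude 22.7083, longitude 14.3333.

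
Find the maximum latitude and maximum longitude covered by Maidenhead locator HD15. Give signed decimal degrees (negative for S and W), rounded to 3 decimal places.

-54.000, -36.000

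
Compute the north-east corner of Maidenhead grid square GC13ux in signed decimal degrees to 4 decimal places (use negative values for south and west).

-66.0000, -56.2500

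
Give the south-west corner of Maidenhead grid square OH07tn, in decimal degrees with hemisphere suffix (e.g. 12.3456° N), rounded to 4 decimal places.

Field O=14, H=7: +14·20° lon, +7·10° lat → SW at lon 100°, lat -20°.
Square 0, 7: +0·2° lon, +7·1° lat → SW at lon 100°, lat -13°.
Subsquare t=19, n=13: +19·0.0833333° lon, +13·0.0416667° lat → SW at lon 101.583°, lat -12.4583°.
latitude 12.4583° S, longitude 101.5833° E.

12.4583° S, 101.5833° E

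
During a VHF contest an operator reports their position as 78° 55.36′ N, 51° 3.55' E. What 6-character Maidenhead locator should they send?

LQ58mw

Shift to the Maidenhead origin (180°W, 90°S): lon 231.0592, lat 168.9227.
Field (20°×10°, letters A–R): lon ⌊231.0592/20⌋ = 11 → L; lat ⌊168.9227/10⌋ = 16 → Q.
Square (2°×1°, digits 0–9): lon ⌊11.0592/2⌋ = 5; lat ⌊8.9227/1⌋ = 8.
Subsquare (5′×2.5′, letters a–x): lon ⌊1.0592/0.0833333⌋ = 12 → m; lat ⌊0.9227/0.0416667⌋ = 22 → w.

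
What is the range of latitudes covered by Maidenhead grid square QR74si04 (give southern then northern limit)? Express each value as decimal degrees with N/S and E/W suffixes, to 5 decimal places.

Field Q=16, R=17: +16·20° lon, +17·10° lat → SW at lon 140°, lat 80°.
Square 7, 4: +7·2° lon, +4·1° lat → SW at lon 154°, lat 84°.
Subsquare s=18, i=8: +18·0.0833333° lon, +8·0.0416667° lat → SW at lon 155.5°, lat 84.3333°.
Extended square 0, 4: +0·0.00833333° lon, +4·0.00416667° lat → SW at lon 155.5°, lat 84.35°.
Cell spans 0.00833333° lon × 0.00416667° lat.
south 84.35000° N, north 84.35417° N.

84.35000° N, 84.35417° N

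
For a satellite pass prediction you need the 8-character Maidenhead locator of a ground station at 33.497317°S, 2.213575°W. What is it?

IF86vm40

Add 180° to longitude and 90° to latitude: 177.78643, 56.50268.
Field: 177.78643/20 → 8 → I, 56.50268/10 → 5 → F; chars IF.
Square: 17.78643/2 → 8, 6.50268/1 → 6; chars 86.
Subsquare: 1.78643/0.0833333 → 21 → v, 0.50268/0.0416667 → 12 → m; chars vm.
Extended square: 0.03643/0.00833333 → 4, 0.00268/0.00416667 → 0; chars 40.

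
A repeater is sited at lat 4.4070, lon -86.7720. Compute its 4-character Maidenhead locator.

Add 180° to longitude and 90° to latitude: 93.23, 94.41.
Field (20°×10°, letters A–R): 93.23/20 → 4 → E, 94.41/10 → 9 → J; chars EJ.
Square (2°×1°, digits 0–9): 13.23/2 → 6, 4.41/1 → 4; chars 64.

EJ64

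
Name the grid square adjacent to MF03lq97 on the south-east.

MF03mq06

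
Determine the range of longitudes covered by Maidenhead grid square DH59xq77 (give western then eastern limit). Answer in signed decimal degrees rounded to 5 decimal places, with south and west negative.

-108.02500, -108.01667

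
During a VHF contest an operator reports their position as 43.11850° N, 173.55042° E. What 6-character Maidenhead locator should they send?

RN63sc

Shift to the Maidenhead origin (180°W, 90°S): lon 353.5504, lat 133.1185.
Field: 353.5504/20 → 17 → R, 133.1185/10 → 13 → N; chars RN.
Square: 13.5504/2 → 6, 3.1185/1 → 3; chars 63.
Subsquare: 1.5504/0.0833333 → 18 → s, 0.1185/0.0416667 → 2 → c; chars sc.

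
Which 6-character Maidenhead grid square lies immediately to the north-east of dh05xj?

Longitude subsquare x = 23; +1 → 24, wraps to 0 = a, carry into square.
Longitude square 0; +1 → 1.
Latitude subsquare j = 9; +1 → 10 = k.

DH15ak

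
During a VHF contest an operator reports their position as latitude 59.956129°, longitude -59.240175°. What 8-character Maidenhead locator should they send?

GO09jw19

Add 180° to longitude and 90° to latitude: 120.75983, 149.95613.
Field: 120.75983/20 → 6 → G, 149.95613/10 → 14 → O; chars GO.
Square: 0.75983/2 → 0, 9.95613/1 → 9; chars 09.
Subsquare: 0.75983/0.0833333 → 9 → j, 0.95613/0.0416667 → 22 → w; chars jw.
Extended square: 0.00983/0.00833333 → 1, 0.03946/0.00416667 → 9; chars 19.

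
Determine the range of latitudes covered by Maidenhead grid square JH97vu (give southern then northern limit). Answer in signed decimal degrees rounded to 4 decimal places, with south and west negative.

-12.1667, -12.1250

Field J=9, H=7: +9·20° lon, +7·10° lat → SW at lon 0°, lat -20°.
Square 9, 7: +9·2° lon, +7·1° lat → SW at lon 18°, lat -13°.
Subsquare v=21, u=20: +21·0.0833333° lon, +20·0.0416667° lat → SW at lon 19.75°, lat -12.1667°.
Cell spans 0.0833333° lon × 0.0416667° lat.
south -12.1667, north -12.1250.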